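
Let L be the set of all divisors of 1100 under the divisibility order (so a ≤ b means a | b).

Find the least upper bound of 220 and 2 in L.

220

In the divisibility order, the join is the least common multiple: lcm(220, 2) = 220.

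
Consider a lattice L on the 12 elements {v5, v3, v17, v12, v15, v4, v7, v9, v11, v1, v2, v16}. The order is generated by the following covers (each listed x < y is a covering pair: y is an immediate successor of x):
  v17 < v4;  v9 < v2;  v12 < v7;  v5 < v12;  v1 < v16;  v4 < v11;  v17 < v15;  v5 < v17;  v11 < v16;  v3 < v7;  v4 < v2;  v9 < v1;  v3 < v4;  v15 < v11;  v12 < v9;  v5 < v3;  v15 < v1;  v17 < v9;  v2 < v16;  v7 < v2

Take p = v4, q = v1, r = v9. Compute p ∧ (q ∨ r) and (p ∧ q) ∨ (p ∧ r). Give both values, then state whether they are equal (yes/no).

q ∨ r = v1, so p ∧ (q ∨ r) = v4 ∧ v1 = v17.
p ∧ q = v17 and p ∧ r = v17, so (p ∧ q) ∨ (p ∧ r) = v17 ∨ v17 = v17.
Equal: yes.

v17; v17; yes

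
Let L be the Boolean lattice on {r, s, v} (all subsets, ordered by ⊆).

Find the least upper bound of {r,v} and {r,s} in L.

Under ⊆, join is union: {r,v} ∪ {r,s} = {r,s,v}.

{r,s,v}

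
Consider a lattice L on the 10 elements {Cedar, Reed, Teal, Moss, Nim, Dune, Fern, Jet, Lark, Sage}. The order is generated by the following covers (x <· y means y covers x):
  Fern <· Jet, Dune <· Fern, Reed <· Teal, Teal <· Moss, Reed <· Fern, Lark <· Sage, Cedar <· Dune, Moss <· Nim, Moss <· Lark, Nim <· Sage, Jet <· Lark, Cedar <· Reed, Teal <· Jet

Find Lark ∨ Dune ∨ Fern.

Common upper bounds of {Lark, Dune, Fern}: Lark, Sage.
The least among these is Lark.

Lark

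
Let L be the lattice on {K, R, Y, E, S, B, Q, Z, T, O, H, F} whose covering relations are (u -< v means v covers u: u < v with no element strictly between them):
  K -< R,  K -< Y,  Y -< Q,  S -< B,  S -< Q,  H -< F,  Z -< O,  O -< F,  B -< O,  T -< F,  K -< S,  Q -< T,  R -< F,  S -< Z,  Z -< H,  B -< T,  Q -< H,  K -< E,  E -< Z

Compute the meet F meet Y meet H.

Common lower bounds of {F, Y, H}: K, Y.
The greatest among these is Y.

Y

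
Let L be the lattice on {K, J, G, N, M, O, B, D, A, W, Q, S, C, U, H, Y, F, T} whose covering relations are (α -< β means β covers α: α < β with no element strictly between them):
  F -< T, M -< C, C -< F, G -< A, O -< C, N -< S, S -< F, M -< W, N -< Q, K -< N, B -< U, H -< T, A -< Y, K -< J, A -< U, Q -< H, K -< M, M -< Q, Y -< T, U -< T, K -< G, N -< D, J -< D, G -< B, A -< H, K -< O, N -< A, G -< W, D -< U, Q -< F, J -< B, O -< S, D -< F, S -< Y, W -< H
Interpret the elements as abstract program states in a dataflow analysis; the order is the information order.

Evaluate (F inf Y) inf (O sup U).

F ∧ Y = S
O ∨ U = T
S ∧ T = S

S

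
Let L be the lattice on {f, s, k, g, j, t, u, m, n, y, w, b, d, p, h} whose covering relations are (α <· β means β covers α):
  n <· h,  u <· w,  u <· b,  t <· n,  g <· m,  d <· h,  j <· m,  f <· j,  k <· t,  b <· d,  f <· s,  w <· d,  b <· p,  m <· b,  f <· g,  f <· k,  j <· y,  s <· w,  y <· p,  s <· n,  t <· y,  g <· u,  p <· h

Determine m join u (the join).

Common upper bounds of {m, u}: b, d, h, p.
The least among these is b.

b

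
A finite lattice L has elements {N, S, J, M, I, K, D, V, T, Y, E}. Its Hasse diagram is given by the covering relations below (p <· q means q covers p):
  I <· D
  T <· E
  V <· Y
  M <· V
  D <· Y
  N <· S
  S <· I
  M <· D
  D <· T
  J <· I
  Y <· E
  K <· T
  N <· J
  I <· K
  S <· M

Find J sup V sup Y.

Common upper bounds of {J, V, Y}: E, Y.
The least among these is Y.

Y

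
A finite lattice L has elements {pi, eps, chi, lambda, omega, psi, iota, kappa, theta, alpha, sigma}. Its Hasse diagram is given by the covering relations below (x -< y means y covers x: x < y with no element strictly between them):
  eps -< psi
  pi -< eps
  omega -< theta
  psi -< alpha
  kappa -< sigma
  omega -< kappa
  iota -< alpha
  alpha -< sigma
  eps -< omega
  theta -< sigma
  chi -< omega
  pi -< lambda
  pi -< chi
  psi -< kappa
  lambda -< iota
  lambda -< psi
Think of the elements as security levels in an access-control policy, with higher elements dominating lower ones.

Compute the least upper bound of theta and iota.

Common upper bounds of {theta, iota}: sigma.
The least among these is sigma.

sigma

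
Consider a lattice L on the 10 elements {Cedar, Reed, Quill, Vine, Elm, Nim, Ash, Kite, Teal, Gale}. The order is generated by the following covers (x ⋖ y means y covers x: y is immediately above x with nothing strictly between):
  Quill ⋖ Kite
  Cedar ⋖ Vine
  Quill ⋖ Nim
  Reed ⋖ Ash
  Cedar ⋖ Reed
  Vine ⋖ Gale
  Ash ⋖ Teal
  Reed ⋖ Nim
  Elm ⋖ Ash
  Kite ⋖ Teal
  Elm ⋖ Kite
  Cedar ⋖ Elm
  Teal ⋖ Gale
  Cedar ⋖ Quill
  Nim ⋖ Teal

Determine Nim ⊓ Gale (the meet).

Common lower bounds of {Nim, Gale}: Cedar, Nim, Quill, Reed.
The greatest among these is Nim.

Nim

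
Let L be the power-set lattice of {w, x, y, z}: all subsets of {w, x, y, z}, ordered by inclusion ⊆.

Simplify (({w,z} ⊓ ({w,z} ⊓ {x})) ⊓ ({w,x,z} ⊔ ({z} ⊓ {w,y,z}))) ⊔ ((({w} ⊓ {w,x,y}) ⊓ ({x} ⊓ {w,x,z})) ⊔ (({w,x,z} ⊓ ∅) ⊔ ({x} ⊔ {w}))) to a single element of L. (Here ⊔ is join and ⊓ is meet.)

{w,z} ∧ {x} = ∅
{w,z} ∧ ∅ = ∅
{z} ∧ {w,y,z} = {z}
{w,x,z} ∨ {z} = {w,x,z}
∅ ∧ {w,x,z} = ∅
{w} ∧ {w,x,y} = {w}
{x} ∧ {w,x,z} = {x}
{w} ∧ {x} = ∅
{w,x,z} ∧ ∅ = ∅
{x} ∨ {w} = {w,x}
∅ ∨ {w,x} = {w,x}
∅ ∨ {w,x} = {w,x}
∅ ∨ {w,x} = {w,x}

{w,x}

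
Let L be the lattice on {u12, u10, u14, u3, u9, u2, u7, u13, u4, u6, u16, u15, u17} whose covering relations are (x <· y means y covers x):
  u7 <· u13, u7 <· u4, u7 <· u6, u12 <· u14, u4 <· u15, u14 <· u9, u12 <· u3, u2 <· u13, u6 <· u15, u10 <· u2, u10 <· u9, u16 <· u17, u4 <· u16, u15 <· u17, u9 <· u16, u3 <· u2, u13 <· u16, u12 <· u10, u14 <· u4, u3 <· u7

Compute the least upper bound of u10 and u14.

Common upper bounds of {u10, u14}: u16, u17, u9.
The least among these is u9.

u9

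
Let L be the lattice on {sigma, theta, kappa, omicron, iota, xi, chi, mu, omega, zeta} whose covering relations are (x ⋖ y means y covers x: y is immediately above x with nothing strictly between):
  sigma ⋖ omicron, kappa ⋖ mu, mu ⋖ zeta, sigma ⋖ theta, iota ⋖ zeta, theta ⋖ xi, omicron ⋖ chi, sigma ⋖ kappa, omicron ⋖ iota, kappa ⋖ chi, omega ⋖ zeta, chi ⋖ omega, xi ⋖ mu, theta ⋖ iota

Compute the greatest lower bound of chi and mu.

kappa

Common lower bounds of {chi, mu}: kappa, sigma.
The greatest among these is kappa.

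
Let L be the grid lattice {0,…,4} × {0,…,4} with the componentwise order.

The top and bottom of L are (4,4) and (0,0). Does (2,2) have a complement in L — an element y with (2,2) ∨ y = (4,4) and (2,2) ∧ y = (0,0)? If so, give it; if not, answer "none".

For every candidate y, either (2,2) ∨ y ≠ (4,4) or (2,2) ∧ y ≠ (0,0); no complement exists.

none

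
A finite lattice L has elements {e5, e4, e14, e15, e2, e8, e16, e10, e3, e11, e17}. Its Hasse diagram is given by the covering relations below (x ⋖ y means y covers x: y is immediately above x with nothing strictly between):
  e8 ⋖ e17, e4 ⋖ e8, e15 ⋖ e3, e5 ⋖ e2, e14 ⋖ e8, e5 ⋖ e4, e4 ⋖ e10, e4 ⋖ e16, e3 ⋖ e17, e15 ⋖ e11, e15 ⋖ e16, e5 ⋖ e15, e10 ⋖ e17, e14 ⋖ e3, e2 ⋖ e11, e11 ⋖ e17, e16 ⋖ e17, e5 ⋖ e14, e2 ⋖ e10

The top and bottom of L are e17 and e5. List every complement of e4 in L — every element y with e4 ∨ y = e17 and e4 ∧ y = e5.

e11, e3

Need y with e4 ∨ y = e17 and e4 ∧ y = e5.
Checking each element gives: e11, e3.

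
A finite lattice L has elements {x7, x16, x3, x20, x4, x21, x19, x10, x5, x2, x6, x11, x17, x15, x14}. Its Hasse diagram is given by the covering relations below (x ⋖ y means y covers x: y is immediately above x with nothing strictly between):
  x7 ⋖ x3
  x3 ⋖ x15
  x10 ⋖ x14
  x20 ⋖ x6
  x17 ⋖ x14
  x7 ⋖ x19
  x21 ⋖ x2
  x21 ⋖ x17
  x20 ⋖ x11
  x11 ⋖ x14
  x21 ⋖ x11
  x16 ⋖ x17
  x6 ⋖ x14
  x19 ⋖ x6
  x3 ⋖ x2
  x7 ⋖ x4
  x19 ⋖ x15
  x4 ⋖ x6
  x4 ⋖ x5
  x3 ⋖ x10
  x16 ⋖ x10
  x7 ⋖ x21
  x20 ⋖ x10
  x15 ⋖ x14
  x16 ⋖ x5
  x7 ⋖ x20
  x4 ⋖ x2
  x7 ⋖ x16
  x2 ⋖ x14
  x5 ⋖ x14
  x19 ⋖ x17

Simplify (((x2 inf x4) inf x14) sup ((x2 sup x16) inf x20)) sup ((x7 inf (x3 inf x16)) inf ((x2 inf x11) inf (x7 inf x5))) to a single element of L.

x6

x2 ∧ x4 = x4
x4 ∧ x14 = x4
x2 ∨ x16 = x14
x14 ∧ x20 = x20
x4 ∨ x20 = x6
x3 ∧ x16 = x7
x7 ∧ x7 = x7
x2 ∧ x11 = x21
x7 ∧ x5 = x7
x21 ∧ x7 = x7
x7 ∧ x7 = x7
x6 ∨ x7 = x6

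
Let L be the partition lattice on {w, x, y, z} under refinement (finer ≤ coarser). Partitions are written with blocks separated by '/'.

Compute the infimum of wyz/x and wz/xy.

The meet (common refinement) of wyz/x and wz/xy intersects blocks pairwise, giving wz/x/y.

wz/x/y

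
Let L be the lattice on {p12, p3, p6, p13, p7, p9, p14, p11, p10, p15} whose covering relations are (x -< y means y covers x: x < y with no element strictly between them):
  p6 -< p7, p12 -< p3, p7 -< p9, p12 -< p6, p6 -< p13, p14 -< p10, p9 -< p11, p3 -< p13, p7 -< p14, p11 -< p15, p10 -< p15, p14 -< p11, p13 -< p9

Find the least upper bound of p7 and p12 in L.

p7

Common upper bounds of {p7, p12}: p10, p11, p14, p15, p7, p9.
The least among these is p7.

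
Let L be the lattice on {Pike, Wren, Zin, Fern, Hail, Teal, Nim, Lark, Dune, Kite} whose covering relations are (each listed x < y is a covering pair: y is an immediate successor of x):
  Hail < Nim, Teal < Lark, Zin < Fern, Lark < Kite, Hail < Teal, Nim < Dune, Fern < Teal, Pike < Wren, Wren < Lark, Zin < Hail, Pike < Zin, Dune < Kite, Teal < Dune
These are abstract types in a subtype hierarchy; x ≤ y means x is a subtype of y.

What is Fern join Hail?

Common upper bounds of {Fern, Hail}: Dune, Kite, Lark, Teal.
The least among these is Teal.

Teal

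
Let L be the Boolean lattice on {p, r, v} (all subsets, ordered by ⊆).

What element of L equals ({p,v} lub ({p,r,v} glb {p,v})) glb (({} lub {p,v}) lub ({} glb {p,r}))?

{p,v}

{p,r,v} ∧ {p,v} = {p,v}
{p,v} ∨ {p,v} = {p,v}
{} ∨ {p,v} = {p,v}
{} ∧ {p,r} = {}
{p,v} ∨ {} = {p,v}
{p,v} ∧ {p,v} = {p,v}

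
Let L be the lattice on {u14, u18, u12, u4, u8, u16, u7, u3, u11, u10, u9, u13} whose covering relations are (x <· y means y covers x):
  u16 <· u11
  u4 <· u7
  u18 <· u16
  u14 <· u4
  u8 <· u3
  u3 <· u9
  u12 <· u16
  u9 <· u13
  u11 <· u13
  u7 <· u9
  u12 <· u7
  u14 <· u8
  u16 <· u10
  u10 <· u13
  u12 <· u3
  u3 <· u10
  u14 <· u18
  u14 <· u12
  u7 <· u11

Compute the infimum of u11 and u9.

Common lower bounds of {u11, u9}: u12, u14, u4, u7.
The greatest among these is u7.

u7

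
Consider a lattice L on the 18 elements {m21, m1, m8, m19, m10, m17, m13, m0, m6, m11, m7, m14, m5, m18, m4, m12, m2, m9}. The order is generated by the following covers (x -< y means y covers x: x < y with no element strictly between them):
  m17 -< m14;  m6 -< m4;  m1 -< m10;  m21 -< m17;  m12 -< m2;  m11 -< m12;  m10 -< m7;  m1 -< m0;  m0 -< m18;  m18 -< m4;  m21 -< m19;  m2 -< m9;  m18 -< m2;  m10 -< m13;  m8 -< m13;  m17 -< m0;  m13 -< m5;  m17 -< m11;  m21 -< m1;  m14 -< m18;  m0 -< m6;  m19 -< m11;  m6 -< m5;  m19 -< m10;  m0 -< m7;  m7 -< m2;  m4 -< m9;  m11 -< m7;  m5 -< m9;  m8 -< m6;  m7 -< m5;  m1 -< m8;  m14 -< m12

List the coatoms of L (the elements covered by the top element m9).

m2, m4, m5

The coatoms are exactly the elements covered by m9: m2, m4, m5.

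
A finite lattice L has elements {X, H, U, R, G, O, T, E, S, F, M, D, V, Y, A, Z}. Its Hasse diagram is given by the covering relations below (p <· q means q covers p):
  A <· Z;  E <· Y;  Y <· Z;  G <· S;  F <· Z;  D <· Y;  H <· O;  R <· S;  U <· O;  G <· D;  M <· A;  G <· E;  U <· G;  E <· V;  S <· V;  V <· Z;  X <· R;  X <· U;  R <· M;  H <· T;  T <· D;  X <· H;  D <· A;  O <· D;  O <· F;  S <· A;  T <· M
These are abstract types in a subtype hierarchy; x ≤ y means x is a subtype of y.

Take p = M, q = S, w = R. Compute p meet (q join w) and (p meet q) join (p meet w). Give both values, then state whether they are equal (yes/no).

q join w = S, so p meet (q join w) = M meet S = R.
p meet q = R and p meet w = R, so (p meet q) join (p meet w) = R join R = R.
Equal: yes.

R; R; yes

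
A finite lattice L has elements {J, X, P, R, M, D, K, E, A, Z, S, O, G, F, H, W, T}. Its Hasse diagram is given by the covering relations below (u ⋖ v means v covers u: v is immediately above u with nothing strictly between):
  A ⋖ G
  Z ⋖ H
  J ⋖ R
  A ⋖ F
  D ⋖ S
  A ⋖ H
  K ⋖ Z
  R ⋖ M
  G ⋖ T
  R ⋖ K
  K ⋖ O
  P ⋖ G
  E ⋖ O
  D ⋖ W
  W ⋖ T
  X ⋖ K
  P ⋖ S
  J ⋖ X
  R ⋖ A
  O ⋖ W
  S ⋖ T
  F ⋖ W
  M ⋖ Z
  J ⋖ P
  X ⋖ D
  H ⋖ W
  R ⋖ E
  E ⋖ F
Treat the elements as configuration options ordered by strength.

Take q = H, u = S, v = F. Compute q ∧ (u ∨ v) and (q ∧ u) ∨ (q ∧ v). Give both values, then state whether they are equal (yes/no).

u ∨ v = T, so q ∧ (u ∨ v) = H ∧ T = H.
q ∧ u = X and q ∧ v = A, so (q ∧ u) ∨ (q ∧ v) = X ∨ A = H.
Equal: yes.

H; H; yes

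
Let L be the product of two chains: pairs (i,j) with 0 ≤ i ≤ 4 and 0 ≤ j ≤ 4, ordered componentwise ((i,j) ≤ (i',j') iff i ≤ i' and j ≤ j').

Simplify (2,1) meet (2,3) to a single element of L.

(2,1)

(2,1) ∧ (2,3) = (2,1)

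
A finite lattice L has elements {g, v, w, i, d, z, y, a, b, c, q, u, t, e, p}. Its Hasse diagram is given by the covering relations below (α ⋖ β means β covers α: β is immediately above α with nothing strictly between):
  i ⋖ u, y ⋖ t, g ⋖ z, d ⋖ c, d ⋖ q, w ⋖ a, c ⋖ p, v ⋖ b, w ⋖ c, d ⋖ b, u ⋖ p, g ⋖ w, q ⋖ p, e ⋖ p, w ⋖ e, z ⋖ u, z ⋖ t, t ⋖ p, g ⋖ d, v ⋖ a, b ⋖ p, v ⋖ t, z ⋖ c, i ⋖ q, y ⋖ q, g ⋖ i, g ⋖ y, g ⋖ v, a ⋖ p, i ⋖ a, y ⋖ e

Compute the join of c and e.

Common upper bounds of {c, e}: p.
The least among these is p.

p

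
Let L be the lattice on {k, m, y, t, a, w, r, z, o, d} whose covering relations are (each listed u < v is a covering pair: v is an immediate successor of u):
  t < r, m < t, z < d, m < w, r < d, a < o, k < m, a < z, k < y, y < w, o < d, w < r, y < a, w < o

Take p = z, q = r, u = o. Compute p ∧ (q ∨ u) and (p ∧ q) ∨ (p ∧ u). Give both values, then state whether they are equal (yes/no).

z; a; no

q ∨ u = d, so p ∧ (q ∨ u) = z ∧ d = z.
p ∧ q = y and p ∧ u = a, so (p ∧ q) ∨ (p ∧ u) = y ∨ a = a.
Equal: no.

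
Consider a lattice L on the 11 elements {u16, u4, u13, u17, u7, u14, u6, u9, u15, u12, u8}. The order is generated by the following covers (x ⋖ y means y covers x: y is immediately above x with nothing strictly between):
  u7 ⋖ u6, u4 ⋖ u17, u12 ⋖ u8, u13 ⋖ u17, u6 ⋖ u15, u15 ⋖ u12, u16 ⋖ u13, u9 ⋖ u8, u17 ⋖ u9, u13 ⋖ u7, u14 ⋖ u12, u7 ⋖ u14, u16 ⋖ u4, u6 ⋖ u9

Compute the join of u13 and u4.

Common upper bounds of {u13, u4}: u17, u8, u9.
The least among these is u17.

u17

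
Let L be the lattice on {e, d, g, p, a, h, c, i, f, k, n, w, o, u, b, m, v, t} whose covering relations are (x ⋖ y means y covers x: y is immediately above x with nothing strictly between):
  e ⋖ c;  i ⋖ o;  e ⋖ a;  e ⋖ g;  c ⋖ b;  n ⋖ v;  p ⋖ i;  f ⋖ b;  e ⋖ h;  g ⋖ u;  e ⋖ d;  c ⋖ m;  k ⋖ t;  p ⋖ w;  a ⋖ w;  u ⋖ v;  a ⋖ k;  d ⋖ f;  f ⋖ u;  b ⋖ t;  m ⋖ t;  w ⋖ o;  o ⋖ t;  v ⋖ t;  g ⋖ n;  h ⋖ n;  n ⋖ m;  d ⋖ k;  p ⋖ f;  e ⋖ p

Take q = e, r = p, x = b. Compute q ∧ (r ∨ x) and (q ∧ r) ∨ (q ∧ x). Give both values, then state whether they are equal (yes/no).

e; e; yes

r ∨ x = b, so q ∧ (r ∨ x) = e ∧ b = e.
q ∧ r = e and q ∧ x = e, so (q ∧ r) ∨ (q ∧ x) = e ∨ e = e.
Equal: yes.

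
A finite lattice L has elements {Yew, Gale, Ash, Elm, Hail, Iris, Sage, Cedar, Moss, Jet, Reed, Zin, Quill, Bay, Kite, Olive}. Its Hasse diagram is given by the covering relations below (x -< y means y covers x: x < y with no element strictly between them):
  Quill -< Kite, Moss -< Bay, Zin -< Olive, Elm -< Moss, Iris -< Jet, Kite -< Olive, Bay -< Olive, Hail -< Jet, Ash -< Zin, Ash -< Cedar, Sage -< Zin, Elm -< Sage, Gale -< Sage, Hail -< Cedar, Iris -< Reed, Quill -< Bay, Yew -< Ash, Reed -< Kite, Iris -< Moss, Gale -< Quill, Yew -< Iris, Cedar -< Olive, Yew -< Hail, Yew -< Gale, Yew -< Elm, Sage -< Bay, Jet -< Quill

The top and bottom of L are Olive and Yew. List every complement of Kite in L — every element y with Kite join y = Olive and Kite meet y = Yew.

Need y with Kite ∨ y = Olive and Kite ∧ y = Yew.
Checking each element gives: Ash, Elm.

Ash, Elm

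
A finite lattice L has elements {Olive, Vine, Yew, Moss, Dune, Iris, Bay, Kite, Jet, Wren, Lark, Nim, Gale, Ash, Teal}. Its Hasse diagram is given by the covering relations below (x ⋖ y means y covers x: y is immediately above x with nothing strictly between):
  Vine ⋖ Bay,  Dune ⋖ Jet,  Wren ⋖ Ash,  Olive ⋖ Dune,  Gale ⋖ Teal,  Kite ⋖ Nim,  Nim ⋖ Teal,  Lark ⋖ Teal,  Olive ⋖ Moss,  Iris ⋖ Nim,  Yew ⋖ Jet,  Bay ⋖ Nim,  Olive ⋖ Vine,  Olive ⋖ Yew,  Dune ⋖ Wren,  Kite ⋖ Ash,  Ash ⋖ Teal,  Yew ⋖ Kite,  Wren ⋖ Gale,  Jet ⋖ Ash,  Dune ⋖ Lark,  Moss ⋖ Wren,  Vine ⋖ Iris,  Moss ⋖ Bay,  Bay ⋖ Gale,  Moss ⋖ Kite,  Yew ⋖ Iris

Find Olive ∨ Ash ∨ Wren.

Ash

Common upper bounds of {Olive, Ash, Wren}: Ash, Teal.
The least among these is Ash.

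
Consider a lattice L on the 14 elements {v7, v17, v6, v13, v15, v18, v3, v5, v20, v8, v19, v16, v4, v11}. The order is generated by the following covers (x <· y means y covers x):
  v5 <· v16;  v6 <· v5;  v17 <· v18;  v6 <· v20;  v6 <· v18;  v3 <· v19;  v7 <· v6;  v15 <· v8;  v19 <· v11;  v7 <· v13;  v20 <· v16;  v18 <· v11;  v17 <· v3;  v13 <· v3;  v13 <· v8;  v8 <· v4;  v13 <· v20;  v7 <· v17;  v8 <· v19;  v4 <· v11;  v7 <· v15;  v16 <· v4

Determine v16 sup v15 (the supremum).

v4

Common upper bounds of {v16, v15}: v11, v4.
The least among these is v4.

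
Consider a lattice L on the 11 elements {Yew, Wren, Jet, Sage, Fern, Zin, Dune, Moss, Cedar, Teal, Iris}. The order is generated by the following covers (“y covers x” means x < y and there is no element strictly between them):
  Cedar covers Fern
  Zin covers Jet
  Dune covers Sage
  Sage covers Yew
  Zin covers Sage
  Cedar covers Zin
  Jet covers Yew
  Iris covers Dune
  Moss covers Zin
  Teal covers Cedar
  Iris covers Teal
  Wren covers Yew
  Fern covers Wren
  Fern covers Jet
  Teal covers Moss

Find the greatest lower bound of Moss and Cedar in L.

Common lower bounds of {Moss, Cedar}: Jet, Sage, Yew, Zin.
The greatest among these is Zin.

Zin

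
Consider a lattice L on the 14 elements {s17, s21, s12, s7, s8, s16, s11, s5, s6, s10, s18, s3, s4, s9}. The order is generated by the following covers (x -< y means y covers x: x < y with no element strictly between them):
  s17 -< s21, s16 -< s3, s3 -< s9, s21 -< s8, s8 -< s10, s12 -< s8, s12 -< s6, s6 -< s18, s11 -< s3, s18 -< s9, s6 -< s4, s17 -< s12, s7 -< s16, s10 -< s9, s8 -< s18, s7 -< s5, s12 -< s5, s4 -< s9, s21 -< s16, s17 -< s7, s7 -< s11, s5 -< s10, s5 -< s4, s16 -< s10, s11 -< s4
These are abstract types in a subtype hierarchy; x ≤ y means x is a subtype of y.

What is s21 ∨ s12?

s8

Common upper bounds of {s21, s12}: s10, s18, s8, s9.
The least among these is s8.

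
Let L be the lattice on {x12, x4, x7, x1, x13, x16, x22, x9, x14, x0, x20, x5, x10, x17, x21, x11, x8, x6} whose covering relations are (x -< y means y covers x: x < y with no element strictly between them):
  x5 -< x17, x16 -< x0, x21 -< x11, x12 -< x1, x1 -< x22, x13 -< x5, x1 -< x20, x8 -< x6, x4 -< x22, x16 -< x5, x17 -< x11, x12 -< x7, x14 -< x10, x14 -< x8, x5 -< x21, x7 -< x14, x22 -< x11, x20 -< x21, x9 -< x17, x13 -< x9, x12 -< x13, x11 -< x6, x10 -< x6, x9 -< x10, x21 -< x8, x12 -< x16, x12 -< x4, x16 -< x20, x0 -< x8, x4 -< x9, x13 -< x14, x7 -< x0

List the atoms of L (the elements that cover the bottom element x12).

x1, x13, x16, x4, x7

The atoms are exactly the elements that cover x12: x1, x13, x16, x4, x7.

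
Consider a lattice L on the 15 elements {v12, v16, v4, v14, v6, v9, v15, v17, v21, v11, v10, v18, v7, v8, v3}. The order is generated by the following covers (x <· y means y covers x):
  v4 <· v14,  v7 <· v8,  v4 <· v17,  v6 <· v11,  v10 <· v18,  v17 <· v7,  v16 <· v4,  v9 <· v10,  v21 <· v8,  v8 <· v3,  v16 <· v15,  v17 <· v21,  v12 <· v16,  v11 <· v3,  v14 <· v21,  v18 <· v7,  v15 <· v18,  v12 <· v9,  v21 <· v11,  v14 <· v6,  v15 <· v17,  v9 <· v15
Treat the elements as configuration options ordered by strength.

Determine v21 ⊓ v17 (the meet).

Common lower bounds of {v21, v17}: v12, v15, v16, v17, v4, v9.
The greatest among these is v17.

v17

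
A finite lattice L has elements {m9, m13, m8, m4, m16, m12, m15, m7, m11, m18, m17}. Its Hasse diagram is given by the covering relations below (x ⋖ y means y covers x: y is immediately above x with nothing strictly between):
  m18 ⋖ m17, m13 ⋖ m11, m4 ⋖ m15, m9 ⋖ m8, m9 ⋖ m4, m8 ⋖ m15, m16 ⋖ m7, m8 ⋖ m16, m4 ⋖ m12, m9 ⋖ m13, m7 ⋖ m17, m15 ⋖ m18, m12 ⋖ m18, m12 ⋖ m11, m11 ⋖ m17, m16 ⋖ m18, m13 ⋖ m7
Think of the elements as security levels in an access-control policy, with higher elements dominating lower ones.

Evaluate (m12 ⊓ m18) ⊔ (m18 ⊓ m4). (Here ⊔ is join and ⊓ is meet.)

m12 ∧ m18 = m12
m18 ∧ m4 = m4
m12 ∨ m4 = m12

m12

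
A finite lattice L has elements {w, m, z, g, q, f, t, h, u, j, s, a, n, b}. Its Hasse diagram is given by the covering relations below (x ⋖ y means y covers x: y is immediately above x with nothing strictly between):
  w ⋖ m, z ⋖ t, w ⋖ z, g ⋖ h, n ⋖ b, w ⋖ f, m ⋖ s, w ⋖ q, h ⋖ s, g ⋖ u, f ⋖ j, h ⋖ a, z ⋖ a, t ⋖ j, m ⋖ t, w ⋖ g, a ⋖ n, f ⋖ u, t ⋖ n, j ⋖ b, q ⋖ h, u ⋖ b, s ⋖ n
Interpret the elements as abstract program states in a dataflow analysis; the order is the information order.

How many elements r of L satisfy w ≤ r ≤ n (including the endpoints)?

The interval [w, n] = {a, g, h, m, n, q, s, t, w, z}, which has 10 elements.

10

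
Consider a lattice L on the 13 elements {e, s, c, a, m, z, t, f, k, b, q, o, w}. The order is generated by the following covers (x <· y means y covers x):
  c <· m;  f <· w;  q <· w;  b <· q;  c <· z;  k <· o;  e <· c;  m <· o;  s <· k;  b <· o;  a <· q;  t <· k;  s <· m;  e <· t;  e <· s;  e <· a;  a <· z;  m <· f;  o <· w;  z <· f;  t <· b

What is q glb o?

Common lower bounds of {q, o}: b, e, t.
The greatest among these is b.

b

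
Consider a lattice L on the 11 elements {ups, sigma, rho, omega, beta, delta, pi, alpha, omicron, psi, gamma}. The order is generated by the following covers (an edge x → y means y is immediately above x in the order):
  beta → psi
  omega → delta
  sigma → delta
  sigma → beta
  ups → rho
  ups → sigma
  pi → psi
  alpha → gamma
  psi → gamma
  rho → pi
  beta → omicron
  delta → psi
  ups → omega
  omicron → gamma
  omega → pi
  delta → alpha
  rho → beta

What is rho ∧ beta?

rho

Common lower bounds of {rho, beta}: rho, ups.
The greatest among these is rho.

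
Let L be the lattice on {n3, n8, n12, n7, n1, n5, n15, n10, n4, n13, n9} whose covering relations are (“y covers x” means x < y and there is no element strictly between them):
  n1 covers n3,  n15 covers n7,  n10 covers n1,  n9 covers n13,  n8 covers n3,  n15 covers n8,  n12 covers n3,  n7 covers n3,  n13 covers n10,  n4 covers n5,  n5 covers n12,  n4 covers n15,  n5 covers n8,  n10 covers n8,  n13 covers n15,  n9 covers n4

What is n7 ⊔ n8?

n15

Common upper bounds of {n7, n8}: n13, n15, n4, n9.
The least among these is n15.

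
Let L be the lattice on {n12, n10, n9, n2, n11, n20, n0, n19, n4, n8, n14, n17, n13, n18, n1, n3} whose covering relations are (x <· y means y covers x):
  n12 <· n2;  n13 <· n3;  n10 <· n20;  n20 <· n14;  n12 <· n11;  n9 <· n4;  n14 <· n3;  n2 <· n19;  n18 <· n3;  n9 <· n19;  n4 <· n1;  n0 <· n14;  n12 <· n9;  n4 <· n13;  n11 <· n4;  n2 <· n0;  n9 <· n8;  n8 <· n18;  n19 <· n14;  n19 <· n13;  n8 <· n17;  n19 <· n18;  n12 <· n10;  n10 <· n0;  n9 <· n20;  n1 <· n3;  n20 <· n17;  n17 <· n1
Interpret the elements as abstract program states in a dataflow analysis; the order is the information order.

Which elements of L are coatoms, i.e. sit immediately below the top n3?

The coatoms are exactly the elements covered by n3: n1, n13, n14, n18.

n1, n13, n14, n18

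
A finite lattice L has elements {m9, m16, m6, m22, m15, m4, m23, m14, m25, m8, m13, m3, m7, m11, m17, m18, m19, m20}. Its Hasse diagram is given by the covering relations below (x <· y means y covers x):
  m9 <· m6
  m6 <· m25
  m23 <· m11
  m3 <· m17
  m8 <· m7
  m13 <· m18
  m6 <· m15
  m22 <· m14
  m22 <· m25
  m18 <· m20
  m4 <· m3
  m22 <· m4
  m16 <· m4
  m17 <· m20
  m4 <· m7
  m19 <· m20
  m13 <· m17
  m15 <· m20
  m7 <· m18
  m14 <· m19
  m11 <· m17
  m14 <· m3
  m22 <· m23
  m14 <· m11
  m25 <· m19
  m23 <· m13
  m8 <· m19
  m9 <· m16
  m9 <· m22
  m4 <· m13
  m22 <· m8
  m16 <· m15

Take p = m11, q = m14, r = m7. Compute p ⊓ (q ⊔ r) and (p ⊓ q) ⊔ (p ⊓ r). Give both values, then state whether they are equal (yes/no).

m11; m14; no

q ⊔ r = m20, so p ⊓ (q ⊔ r) = m11 ⊓ m20 = m11.
p ⊓ q = m14 and p ⊓ r = m22, so (p ⊓ q) ⊔ (p ⊓ r) = m14 ⊔ m22 = m14.
Equal: no.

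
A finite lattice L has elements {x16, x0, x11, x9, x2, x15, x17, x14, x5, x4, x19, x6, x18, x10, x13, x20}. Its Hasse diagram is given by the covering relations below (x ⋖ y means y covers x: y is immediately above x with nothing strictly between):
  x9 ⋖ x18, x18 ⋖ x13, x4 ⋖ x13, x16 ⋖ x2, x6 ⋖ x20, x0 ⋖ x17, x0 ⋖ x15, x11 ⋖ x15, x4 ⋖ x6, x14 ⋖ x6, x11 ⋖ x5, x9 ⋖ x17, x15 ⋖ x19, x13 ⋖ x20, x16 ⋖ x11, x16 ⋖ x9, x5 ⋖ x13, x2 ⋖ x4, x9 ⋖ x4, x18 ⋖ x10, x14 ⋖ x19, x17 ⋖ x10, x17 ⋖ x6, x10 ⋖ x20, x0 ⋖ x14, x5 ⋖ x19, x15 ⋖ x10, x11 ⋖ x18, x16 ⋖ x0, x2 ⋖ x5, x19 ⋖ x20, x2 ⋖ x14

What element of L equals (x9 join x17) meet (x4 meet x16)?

x16

x9 ∨ x17 = x17
x4 ∧ x16 = x16
x17 ∧ x16 = x16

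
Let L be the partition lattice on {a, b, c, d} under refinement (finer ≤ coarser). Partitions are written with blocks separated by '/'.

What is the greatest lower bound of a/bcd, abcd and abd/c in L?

The meet (common refinement) of a/bcd, abcd, abd/c intersects blocks pairwise, giving a/bd/c.

a/bd/c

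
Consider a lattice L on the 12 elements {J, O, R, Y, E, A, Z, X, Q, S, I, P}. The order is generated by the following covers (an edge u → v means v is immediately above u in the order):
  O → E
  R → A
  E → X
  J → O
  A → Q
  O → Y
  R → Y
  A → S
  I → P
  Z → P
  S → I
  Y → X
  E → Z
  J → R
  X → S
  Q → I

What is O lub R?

Common upper bounds of {O, R}: I, P, S, X, Y.
The least among these is Y.

Y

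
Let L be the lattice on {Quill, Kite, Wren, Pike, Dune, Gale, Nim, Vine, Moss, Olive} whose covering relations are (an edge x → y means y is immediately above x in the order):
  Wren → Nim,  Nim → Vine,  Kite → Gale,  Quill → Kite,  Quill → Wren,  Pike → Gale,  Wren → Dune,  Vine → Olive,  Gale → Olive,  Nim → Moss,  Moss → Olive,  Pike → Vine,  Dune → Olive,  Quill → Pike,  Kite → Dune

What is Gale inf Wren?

Common lower bounds of {Gale, Wren}: Quill.
The greatest among these is Quill.

Quill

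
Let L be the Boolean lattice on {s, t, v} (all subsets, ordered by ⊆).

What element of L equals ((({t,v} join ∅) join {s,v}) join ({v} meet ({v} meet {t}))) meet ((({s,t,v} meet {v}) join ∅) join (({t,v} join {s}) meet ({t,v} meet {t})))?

{t,v}

{t,v} ∨ ∅ = {t,v}
{t,v} ∨ {s,v} = {s,t,v}
{v} ∧ {t} = ∅
{v} ∧ ∅ = ∅
{s,t,v} ∨ ∅ = {s,t,v}
{s,t,v} ∧ {v} = {v}
{v} ∨ ∅ = {v}
{t,v} ∨ {s} = {s,t,v}
{t,v} ∧ {t} = {t}
{s,t,v} ∧ {t} = {t}
{v} ∨ {t} = {t,v}
{s,t,v} ∧ {t,v} = {t,v}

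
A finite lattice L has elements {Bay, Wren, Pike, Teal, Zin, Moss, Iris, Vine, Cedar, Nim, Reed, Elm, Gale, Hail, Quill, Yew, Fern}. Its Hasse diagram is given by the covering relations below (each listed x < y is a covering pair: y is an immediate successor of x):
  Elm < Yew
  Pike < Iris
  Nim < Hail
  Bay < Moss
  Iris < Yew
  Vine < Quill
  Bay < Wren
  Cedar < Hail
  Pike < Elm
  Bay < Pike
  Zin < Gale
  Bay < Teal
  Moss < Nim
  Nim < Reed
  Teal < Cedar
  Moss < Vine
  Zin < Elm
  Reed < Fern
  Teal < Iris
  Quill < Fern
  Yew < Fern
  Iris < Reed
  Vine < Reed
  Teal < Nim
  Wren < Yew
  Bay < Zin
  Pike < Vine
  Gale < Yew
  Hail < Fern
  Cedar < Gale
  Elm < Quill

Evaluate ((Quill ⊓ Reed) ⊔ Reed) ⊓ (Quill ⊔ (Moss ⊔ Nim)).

Quill ∧ Reed = Vine
Vine ∨ Reed = Reed
Moss ∨ Nim = Nim
Quill ∨ Nim = Fern
Reed ∧ Fern = Reed

Reed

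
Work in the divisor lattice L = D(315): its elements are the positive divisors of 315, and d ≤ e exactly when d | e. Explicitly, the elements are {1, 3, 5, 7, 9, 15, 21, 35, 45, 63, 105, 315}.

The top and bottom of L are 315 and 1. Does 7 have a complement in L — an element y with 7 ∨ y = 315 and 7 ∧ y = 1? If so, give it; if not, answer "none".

Need y with 7 ∨ y = 315 and 7 ∧ y = 1.
Checking each element gives: 45.

45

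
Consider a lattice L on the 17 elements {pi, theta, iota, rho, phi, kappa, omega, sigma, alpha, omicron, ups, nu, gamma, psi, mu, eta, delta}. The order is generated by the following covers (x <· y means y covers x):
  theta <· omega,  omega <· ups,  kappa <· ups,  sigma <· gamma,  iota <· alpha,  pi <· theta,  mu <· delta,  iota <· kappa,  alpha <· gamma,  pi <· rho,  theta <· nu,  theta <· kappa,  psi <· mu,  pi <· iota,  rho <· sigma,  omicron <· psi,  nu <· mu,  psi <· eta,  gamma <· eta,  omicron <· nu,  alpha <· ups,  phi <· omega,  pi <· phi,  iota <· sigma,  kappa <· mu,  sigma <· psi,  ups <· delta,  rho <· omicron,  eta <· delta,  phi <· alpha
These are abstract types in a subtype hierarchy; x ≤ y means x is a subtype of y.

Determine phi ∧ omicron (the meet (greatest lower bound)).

Common lower bounds of {phi, omicron}: pi.
The greatest among these is pi.

pi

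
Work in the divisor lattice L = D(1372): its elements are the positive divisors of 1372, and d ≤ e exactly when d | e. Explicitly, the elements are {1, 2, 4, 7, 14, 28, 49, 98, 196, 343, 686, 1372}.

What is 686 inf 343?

343

In the divisibility order, the meet is the greatest common divisor: gcd(686, 343) = 343.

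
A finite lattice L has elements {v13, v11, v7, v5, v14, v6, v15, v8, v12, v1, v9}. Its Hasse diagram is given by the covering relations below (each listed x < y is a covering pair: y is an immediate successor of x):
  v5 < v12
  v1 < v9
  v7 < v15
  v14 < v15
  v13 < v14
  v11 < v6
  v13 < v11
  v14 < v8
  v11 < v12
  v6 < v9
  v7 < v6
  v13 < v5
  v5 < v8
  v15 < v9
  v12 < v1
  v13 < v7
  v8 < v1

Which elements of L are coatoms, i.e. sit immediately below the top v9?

v1, v15, v6

The coatoms are exactly the elements covered by v9: v1, v15, v6.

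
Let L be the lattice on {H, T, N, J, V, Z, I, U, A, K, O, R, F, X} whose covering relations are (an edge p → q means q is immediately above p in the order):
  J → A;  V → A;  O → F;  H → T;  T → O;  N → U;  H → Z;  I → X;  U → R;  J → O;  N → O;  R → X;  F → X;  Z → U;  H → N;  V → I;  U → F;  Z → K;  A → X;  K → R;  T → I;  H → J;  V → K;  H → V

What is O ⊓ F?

O

Common lower bounds of {O, F}: H, J, N, O, T.
The greatest among these is O.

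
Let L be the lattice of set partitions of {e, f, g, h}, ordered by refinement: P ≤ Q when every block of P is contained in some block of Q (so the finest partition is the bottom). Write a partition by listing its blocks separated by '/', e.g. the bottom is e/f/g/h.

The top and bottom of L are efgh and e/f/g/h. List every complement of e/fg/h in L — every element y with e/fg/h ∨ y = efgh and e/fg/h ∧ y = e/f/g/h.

Need y with e/fg/h ∨ y = efgh and e/fg/h ∧ y = e/f/g/h.
Checking each element gives: ef/gh, efh/g, eg/fh, egh/f.

ef/gh, efh/g, eg/fh, egh/f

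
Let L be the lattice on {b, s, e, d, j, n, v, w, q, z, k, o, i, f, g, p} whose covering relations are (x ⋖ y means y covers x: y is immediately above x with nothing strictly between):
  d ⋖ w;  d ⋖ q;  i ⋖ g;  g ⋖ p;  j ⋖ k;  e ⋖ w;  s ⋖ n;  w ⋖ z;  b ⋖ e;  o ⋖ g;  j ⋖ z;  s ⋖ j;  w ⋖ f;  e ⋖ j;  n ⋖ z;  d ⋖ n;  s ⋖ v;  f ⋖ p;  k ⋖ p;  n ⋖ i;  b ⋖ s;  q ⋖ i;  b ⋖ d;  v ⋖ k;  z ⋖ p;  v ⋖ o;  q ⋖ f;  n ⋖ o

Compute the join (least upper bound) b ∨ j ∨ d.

z

Common upper bounds of {b, j, d}: p, z.
The least among these is z.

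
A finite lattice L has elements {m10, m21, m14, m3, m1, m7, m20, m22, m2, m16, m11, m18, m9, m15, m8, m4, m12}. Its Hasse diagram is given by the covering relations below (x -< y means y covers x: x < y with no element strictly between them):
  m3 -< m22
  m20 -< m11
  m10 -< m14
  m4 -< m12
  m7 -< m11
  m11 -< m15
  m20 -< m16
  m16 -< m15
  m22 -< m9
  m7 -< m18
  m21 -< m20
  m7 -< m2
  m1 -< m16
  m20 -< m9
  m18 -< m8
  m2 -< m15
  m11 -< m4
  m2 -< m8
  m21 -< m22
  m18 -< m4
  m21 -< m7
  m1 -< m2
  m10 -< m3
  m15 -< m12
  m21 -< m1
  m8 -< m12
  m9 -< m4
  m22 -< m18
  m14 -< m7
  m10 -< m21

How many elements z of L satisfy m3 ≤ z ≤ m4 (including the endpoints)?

5

The interval [m3, m4] = {m18, m22, m3, m4, m9}, which has 5 elements.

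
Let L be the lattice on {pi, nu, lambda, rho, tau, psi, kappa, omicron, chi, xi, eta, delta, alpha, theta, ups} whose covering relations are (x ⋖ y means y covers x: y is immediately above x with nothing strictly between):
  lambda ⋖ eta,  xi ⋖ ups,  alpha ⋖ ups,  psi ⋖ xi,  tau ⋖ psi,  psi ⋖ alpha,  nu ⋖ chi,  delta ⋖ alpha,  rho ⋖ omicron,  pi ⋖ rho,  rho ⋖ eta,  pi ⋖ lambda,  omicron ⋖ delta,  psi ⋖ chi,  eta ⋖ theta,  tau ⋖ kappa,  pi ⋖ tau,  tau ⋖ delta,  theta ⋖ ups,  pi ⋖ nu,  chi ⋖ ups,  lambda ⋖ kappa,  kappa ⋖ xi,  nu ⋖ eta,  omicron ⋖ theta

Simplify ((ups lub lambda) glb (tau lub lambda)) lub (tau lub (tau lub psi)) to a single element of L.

xi

ups ∨ lambda = ups
tau ∨ lambda = kappa
ups ∧ kappa = kappa
tau ∨ psi = psi
tau ∨ psi = psi
kappa ∨ psi = xi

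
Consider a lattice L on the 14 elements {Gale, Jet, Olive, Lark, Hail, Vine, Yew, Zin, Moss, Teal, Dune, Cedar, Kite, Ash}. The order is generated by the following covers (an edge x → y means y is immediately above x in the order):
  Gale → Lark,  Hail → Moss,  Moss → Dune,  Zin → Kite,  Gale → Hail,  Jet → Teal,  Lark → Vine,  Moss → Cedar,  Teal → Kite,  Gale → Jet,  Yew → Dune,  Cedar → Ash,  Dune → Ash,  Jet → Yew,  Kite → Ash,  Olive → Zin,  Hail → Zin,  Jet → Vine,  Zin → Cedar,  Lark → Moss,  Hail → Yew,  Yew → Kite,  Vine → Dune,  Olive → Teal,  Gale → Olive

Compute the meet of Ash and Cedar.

Cedar

Common lower bounds of {Ash, Cedar}: Cedar, Gale, Hail, Lark, Moss, Olive, Zin.
The greatest among these is Cedar.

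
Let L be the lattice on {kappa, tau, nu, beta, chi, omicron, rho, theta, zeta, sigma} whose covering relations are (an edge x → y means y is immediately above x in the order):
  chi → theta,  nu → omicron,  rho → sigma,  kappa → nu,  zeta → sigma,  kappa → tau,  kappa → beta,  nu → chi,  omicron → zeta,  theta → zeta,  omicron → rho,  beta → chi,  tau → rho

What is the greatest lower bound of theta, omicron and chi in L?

Common lower bounds of {theta, omicron, chi}: kappa, nu.
The greatest among these is nu.

nu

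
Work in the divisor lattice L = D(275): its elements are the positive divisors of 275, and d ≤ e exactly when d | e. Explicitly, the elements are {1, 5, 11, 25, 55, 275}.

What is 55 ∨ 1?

55

In the divisibility order, the join is the least common multiple: lcm(55, 1) = 55.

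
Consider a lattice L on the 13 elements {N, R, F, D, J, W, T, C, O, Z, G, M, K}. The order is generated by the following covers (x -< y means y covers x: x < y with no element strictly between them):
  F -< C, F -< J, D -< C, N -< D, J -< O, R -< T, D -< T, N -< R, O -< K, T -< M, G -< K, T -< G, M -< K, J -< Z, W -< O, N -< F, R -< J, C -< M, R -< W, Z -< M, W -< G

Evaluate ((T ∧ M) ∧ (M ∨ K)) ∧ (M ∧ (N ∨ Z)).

R

T ∧ M = T
M ∨ K = K
T ∧ K = T
N ∨ Z = Z
M ∧ Z = Z
T ∧ Z = R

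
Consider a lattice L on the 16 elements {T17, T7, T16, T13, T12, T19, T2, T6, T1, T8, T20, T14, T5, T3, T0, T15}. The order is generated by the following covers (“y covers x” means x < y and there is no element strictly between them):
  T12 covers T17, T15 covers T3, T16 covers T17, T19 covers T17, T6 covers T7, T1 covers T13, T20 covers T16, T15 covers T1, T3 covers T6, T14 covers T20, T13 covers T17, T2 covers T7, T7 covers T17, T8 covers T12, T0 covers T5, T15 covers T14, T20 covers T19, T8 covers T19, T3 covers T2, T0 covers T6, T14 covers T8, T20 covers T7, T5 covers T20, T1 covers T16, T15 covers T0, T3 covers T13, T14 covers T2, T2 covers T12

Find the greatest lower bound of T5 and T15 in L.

T5

Common lower bounds of {T5, T15}: T16, T17, T19, T20, T5, T7.
The greatest among these is T5.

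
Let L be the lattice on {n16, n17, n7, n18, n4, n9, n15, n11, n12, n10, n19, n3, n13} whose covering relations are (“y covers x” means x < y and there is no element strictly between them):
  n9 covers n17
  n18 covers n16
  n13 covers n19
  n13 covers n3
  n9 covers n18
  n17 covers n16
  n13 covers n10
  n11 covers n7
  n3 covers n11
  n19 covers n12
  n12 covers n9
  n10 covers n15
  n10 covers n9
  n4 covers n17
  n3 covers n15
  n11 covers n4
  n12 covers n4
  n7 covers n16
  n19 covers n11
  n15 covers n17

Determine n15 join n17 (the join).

n15

Common upper bounds of {n15, n17}: n10, n13, n15, n3.
The least among these is n15.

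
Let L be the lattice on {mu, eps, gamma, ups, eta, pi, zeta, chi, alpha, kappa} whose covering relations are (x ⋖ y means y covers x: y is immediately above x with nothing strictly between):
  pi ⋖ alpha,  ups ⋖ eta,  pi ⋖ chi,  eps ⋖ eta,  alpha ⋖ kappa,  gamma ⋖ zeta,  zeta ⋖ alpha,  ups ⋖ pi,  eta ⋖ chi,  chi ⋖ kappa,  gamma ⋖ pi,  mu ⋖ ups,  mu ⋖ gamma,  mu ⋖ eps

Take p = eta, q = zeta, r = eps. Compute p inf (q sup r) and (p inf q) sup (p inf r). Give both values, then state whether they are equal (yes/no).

q sup r = kappa, so p inf (q sup r) = eta inf kappa = eta.
p inf q = mu and p inf r = eps, so (p inf q) sup (p inf r) = mu sup eps = eps.
Equal: no.

eta; eps; no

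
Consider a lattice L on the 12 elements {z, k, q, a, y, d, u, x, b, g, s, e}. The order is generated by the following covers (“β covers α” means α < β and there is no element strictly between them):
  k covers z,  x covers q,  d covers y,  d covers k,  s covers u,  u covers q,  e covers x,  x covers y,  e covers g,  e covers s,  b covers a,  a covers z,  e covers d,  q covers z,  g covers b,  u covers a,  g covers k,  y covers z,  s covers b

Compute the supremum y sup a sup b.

e

Common upper bounds of {y, a, b}: e.
The least among these is e.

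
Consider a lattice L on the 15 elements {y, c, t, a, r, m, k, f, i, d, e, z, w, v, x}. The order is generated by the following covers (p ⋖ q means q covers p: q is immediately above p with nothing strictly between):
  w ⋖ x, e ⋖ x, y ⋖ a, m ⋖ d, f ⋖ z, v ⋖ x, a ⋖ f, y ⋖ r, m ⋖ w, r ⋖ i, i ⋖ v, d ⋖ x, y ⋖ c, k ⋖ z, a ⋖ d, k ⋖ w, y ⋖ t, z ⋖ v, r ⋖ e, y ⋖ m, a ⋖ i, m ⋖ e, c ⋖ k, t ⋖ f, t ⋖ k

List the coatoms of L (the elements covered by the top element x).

The coatoms are exactly the elements covered by x: d, e, v, w.

d, e, v, w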